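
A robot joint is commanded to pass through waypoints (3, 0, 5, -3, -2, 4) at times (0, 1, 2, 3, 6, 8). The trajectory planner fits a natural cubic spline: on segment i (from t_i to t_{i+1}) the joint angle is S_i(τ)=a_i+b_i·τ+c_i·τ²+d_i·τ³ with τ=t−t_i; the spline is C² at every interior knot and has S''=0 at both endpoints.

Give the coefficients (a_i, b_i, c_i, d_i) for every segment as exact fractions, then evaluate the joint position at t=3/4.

  seg 0: a=3 b=-18796/3075 c=0 d=9571/3075
  seg 1: a=0 b=9917/3075 c=9571/1025 d=-4651/615
  seg 2: a=5 b=-2422/3075 c=-13684/1025 d=18874/3075
  seg 3: a=-3 b=-27904/3075 c=1038/205 d=-5927/9225
  seg 4: a=-2 b=12173/3075 c=-737/1025 d=737/6150
S(3/4) = -17797/65600

Δ: Δ0=-3, Δ1=5, Δ2=-8, Δ3=1/3, Δ4=3
row 1: diag=4, rhs=48; c'=1/4, d'=12
row 2: denom=4−1·1/4=15/4; d'=(-78−1·12)/(15/4)=-24
row 3: denom=8−1·4/15=116/15; d'=(50−1·-24)/(116/15)=555/58
row 4: denom=10−3·45/116=1025/116; d'=(16−3·555/58)/(1025/116)=-1474/1025
back: M4=-1474/1025
back: M3=555/58−45/116·-1474/1025=2076/205
back: M2=-24−4/15·2076/205=-27368/1025
back: M1=12−1/4·-27368/1025=19142/1025
M: M0=0, M1=19142/1025, M2=-27368/1025, M3=2076/205, M4=-1474/1025, M5=0
seg 0: a=3, c=M0/2=0, d=(M1−M0)/(6·1)=9571/3075, b=Δ0−h0·(2M0+M1)/6=-18796/3075
seg 1: a=0, c=M1/2=9571/1025, d=(M2−M1)/(6·1)=-4651/615, b=Δ1−h1·(2M1+M2)/6=9917/3075
seg 2: a=5, c=M2/2=-13684/1025, d=(M3−M2)/(6·1)=18874/3075, b=Δ2−h2·(2M2+M3)/6=-2422/3075
seg 3: a=-3, c=M3/2=1038/205, d=(M4−M3)/(6·3)=-5927/9225, b=Δ3−h3·(2M3+M4)/6=-27904/3075
seg 4: a=-2, c=M4/2=-737/1025, d=(M5−M4)/(6·2)=737/6150, b=Δ4−h4·(2M4+M5)/6=12173/3075
t_q=3/4 → seg 0, τ=3/4; S=3+-18796/3075·τ+0·τ²+9571/3075·τ³=-17797/65600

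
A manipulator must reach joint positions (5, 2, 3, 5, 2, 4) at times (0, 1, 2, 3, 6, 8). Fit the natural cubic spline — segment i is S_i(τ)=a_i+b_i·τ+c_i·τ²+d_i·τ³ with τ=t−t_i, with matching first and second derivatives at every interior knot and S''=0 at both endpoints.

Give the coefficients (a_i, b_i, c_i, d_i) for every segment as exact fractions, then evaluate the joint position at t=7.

  seg 0: a=5 b=-4064/1025 c=0 d=989/1025
  seg 1: a=2 b=-1097/1025 c=2967/1025 d=-169/205
  seg 2: a=3 b=2302/1025 c=432/1025 d=-684/1025
  seg 3: a=5 b=1114/1025 c=-324/205 d=907/3075
  seg 4: a=2 b=-443/1025 c=1101/1025 d=-367/2050
S(7) = 5049/2050

Δ: Δ0=-3, Δ1=1, Δ2=2, Δ3=-1, Δ4=1
row 1: diag=4, rhs=24; c'=1/4, d'=6
row 2: denom=4−1·1/4=15/4; d'=(6−1·6)/(15/4)=0
row 3: denom=8−1·4/15=116/15; d'=(-18−1·0)/(116/15)=-135/58
row 4: denom=10−3·45/116=1025/116; d'=(12−3·-135/58)/(1025/116)=2202/1025
back: M4=2202/1025
back: M3=-135/58−45/116·2202/1025=-648/205
back: M2=0−4/15·-648/205=864/1025
back: M1=6−1/4·864/1025=5934/1025
M: M0=0, M1=5934/1025, M2=864/1025, M3=-648/205, M4=2202/1025, M5=0
seg 0: a=5, c=M0/2=0, d=(M1−M0)/(6·1)=989/1025, b=Δ0−h0·(2M0+M1)/6=-4064/1025
seg 1: a=2, c=M1/2=2967/1025, d=(M2−M1)/(6·1)=-169/205, b=Δ1−h1·(2M1+M2)/6=-1097/1025
seg 2: a=3, c=M2/2=432/1025, d=(M3−M2)/(6·1)=-684/1025, b=Δ2−h2·(2M2+M3)/6=2302/1025
seg 3: a=5, c=M3/2=-324/205, d=(M4−M3)/(6·3)=907/3075, b=Δ3−h3·(2M3+M4)/6=1114/1025
seg 4: a=2, c=M4/2=1101/1025, d=(M5−M4)/(6·2)=-367/2050, b=Δ4−h4·(2M4+M5)/6=-443/1025
t_q=7 → seg 4, τ=1; S=2+-443/1025·τ+1101/1025·τ²+-367/2050·τ³=5049/2050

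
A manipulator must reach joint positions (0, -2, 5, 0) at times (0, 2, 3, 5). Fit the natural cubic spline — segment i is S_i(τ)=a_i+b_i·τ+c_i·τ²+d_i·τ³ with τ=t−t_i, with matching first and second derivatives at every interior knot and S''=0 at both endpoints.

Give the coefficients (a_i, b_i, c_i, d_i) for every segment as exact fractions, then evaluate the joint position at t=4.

Δ: Δ0=-1, Δ1=7, Δ2=-5/2
row 1: diag=6, rhs=48; c'=1/6, d'=8
row 2: denom=6−1·1/6=35/6; d'=(-57−1·8)/(35/6)=-78/7
back: M2=-78/7
back: M1=8−1/6·-78/7=69/7
M: M0=0, M1=69/7, M2=-78/7, M3=0
seg 0: a=0, c=M0/2=0, d=(M1−M0)/(6·2)=23/28, b=Δ0−h0·(2M0+M1)/6=-30/7
seg 1: a=-2, c=M1/2=69/14, d=(M2−M1)/(6·1)=-7/2, b=Δ1−h1·(2M1+M2)/6=39/7
seg 2: a=5, c=M2/2=-39/7, d=(M3−M2)/(6·2)=13/14, b=Δ2−h2·(2M2+M3)/6=69/14
t_q=4 → seg 2, τ=1; S=5+69/14·τ+-39/7·τ²+13/14·τ³=37/7

  seg 0: a=0 b=-30/7 c=0 d=23/28
  seg 1: a=-2 b=39/7 c=69/14 d=-7/2
  seg 2: a=5 b=69/14 c=-39/7 d=13/14
S(4) = 37/7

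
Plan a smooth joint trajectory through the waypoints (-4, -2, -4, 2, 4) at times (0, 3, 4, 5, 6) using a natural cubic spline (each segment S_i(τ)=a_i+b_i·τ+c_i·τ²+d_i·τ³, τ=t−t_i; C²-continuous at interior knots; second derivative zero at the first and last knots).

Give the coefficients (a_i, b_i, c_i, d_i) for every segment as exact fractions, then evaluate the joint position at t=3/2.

  seg 0: a=-4 b=229/87 c=0 d=-19/87
  seg 1: a=-2 b=-284/87 c=-57/29 d=281/87
  seg 2: a=-4 b=217/87 c=224/29 d=-367/87
  seg 3: a=2 b=460/87 c=-143/29 d=143/87
S(3/2) = -183/232

Δ: Δ0=2/3, Δ1=-2, Δ2=6, Δ3=2
row 1: diag=8, rhs=-16; c'=1/8, d'=-2
row 2: denom=4−1·1/8=31/8; d'=(48−1·-2)/(31/8)=400/31
row 3: denom=4−1·8/31=116/31; d'=(-24−1·400/31)/(116/31)=-286/29
back: M3=-286/29
back: M2=400/31−8/31·-286/29=448/29
back: M1=-2−1/8·448/29=-114/29
M: M0=0, M1=-114/29, M2=448/29, M3=-286/29, M4=0
seg 0: a=-4, c=M0/2=0, d=(M1−M0)/(6·3)=-19/87, b=Δ0−h0·(2M0+M1)/6=229/87
seg 1: a=-2, c=M1/2=-57/29, d=(M2−M1)/(6·1)=281/87, b=Δ1−h1·(2M1+M2)/6=-284/87
seg 2: a=-4, c=M2/2=224/29, d=(M3−M2)/(6·1)=-367/87, b=Δ2−h2·(2M2+M3)/6=217/87
seg 3: a=2, c=M3/2=-143/29, d=(M4−M3)/(6·1)=143/87, b=Δ3−h3·(2M3+M4)/6=460/87
t_q=3/2 → seg 0, τ=3/2; S=-4+229/87·τ+0·τ²+-19/87·τ³=-183/232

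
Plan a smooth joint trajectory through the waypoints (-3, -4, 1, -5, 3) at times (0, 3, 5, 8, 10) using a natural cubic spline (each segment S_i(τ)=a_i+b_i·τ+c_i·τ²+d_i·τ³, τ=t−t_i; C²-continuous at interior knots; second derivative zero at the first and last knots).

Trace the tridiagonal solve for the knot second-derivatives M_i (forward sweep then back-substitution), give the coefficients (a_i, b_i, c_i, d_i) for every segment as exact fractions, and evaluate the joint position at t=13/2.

Δ: Δ0=-1/3, Δ1=5/2, Δ2=-2, Δ3=4
row 1: diag=10, rhs=17; c'=1/5, d'=17/10
row 2: denom=10−2·1/5=48/5; d'=(-27−2·17/10)/(48/5)=-19/6
row 3: denom=10−3·5/16=145/16; d'=(36−3·-19/6)/(145/16)=728/145
back: M3=728/145
back: M2=-19/6−5/16·728/145=-412/87
back: M1=17/10−1/5·-412/87=2303/870
M: M0=0, M1=2303/870, M2=-412/87, M3=728/145, M4=0
seg 0: a=-3, c=M0/2=0, d=(M1−M0)/(6·3)=2303/15660, b=Δ0−h0·(2M0+M1)/6=-961/580
seg 1: a=-4, c=M1/2=2303/1740, d=(M2−M1)/(6·2)=-2141/3480, b=Δ1−h1·(2M1+M2)/6=671/290
seg 2: a=1, c=M2/2=-206/87, d=(M3−M2)/(6·3)=2122/3915, b=Δ2−h2·(2M2+M3)/6=98/435
seg 3: a=-5, c=M3/2=364/145, d=(M4−M3)/(6·2)=-182/435, b=Δ3−h3·(2M3+M4)/6=284/435
t_q=13/2 → seg 2, τ=3/2; S=1+98/435·τ+-206/87·τ²+2122/3915·τ³=-1253/580

  seg 0: a=-3 b=-961/580 c=0 d=2303/15660
  seg 1: a=-4 b=671/290 c=2303/1740 d=-2141/3480
  seg 2: a=1 b=98/435 c=-206/87 d=2122/3915
  seg 3: a=-5 b=284/435 c=364/145 d=-182/435
S(13/2) = -1253/580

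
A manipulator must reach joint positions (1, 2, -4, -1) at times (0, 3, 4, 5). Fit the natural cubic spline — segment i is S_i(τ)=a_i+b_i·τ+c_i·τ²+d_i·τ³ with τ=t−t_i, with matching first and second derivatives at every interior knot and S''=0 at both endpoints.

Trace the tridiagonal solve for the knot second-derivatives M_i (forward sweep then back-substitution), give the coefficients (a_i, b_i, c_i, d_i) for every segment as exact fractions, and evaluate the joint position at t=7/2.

Δ: Δ0=1/3, Δ1=-6, Δ2=3
row 1: diag=8, rhs=-38; c'=1/8, d'=-19/4
row 2: denom=4−1·1/8=31/8; d'=(54−1·-19/4)/(31/8)=470/31
back: M2=470/31
back: M1=-19/4−1/8·470/31=-206/31
M: M0=0, M1=-206/31, M2=470/31, M3=0
seg 0: a=1, c=M0/2=0, d=(M1−M0)/(6·3)=-103/279, b=Δ0−h0·(2M0+M1)/6=340/93
seg 1: a=2, c=M1/2=-103/31, d=(M2−M1)/(6·1)=338/93, b=Δ1−h1·(2M1+M2)/6=-587/93
seg 2: a=-4, c=M2/2=235/31, d=(M3−M2)/(6·1)=-235/93, b=Δ2−h2·(2M2+M3)/6=-191/93
t_q=7/2 → seg 1, τ=1/2; S=2+-587/93·τ+-103/31·τ²+338/93·τ³=-95/62

  seg 0: a=1 b=340/93 c=0 d=-103/279
  seg 1: a=2 b=-587/93 c=-103/31 d=338/93
  seg 2: a=-4 b=-191/93 c=235/31 d=-235/93
S(7/2) = -95/62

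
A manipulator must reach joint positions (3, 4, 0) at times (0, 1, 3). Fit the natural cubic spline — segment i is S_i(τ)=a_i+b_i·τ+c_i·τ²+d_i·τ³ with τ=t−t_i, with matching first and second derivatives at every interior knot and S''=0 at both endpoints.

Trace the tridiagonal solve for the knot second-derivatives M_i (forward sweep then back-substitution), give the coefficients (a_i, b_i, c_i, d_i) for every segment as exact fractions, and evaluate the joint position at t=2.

  seg 0: a=3 b=3/2 c=0 d=-1/2
  seg 1: a=4 b=0 c=-3/2 d=1/4
S(2) = 11/4

Δ: Δ0=1, Δ1=-2
row 1: diag=6, rhs=-18; c'=1/3, d'=-3
back: M1=-3
M: M0=0, M1=-3, M2=0
seg 0: a=3, c=M0/2=0, d=(M1−M0)/(6·1)=-1/2, b=Δ0−h0·(2M0+M1)/6=3/2
seg 1: a=4, c=M1/2=-3/2, d=(M2−M1)/(6·2)=1/4, b=Δ1−h1·(2M1+M2)/6=0
t_q=2 → seg 1, τ=1; S=4+0·τ+-3/2·τ²+1/4·τ³=11/4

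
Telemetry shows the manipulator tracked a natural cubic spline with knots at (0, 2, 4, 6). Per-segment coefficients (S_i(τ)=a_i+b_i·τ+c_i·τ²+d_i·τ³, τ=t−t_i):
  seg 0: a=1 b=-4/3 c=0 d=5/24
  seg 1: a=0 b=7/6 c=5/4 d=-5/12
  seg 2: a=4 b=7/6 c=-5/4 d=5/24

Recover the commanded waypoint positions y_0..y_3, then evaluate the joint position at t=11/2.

y_0=1 y_1=0 y_2=4 y_3=3
S(11/2) = 233/64

y_0 = S_0(0) = a_0 = 1
y_1 = S_1(0) = a_1 = 0
y_2 = S_2(0) = a_2 = 4
y_3 = S_2(2) = 3
t_q=11/2 is in segment 2 (τ=3/2); S_2(τ)=233/64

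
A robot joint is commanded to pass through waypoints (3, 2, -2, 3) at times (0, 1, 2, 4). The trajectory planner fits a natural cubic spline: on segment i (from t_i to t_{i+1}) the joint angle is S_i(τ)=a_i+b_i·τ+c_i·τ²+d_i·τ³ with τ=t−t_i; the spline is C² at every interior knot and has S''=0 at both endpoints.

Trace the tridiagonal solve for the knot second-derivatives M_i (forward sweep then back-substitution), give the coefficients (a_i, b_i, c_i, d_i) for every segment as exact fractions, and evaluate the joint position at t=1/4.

Δ: Δ0=-1, Δ1=-4, Δ2=5/2
row 1: diag=4, rhs=-18; c'=1/4, d'=-9/2
row 2: denom=6−1·1/4=23/4; d'=(39−1·-9/2)/(23/4)=174/23
back: M2=174/23
back: M1=-9/2−1/4·174/23=-147/23
M: M0=0, M1=-147/23, M2=174/23, M3=0
seg 0: a=3, c=M0/2=0, d=(M1−M0)/(6·1)=-49/46, b=Δ0−h0·(2M0+M1)/6=3/46
seg 1: a=2, c=M1/2=-147/46, d=(M2−M1)/(6·1)=107/46, b=Δ1−h1·(2M1+M2)/6=-72/23
seg 2: a=-2, c=M2/2=87/23, d=(M3−M2)/(6·2)=-29/46, b=Δ2−h2·(2M2+M3)/6=-117/46
t_q=1/4 → seg 0, τ=1/4; S=3+3/46·τ+0·τ²+-49/46·τ³=8831/2944

  seg 0: a=3 b=3/46 c=0 d=-49/46
  seg 1: a=2 b=-72/23 c=-147/46 d=107/46
  seg 2: a=-2 b=-117/46 c=87/23 d=-29/46
S(1/4) = 8831/2944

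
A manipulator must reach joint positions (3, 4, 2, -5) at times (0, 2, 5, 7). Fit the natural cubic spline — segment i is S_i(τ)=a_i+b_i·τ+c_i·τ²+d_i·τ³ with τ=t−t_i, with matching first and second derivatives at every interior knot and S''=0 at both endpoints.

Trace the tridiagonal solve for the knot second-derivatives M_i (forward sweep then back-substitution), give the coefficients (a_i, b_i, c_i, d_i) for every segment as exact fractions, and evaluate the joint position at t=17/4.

Δ: Δ0=1/2, Δ1=-2/3, Δ2=-7/2
row 1: diag=10, rhs=-7; c'=3/10, d'=-7/10
row 2: denom=10−3·3/10=91/10; d'=(-17−3·-7/10)/(91/10)=-149/91
back: M2=-149/91
back: M1=-7/10−3/10·-149/91=-19/91
M: M0=0, M1=-19/91, M2=-149/91, M3=0
seg 0: a=3, c=M0/2=0, d=(M1−M0)/(6·2)=-19/1092, b=Δ0−h0·(2M0+M1)/6=311/546
seg 1: a=4, c=M1/2=-19/182, d=(M2−M1)/(6·3)=-5/63, b=Δ1−h1·(2M1+M2)/6=197/546
seg 2: a=2, c=M2/2=-149/182, d=(M3−M2)/(6·2)=149/1092, b=Δ2−h2·(2M2+M3)/6=-1315/546
t_q=17/4 → seg 1, τ=9/4; S=4+197/546·τ+-19/182·τ²+-5/63·τ³=19681/5824

  seg 0: a=3 b=311/546 c=0 d=-19/1092
  seg 1: a=4 b=197/546 c=-19/182 d=-5/63
  seg 2: a=2 b=-1315/546 c=-149/182 d=149/1092
S(17/4) = 19681/5824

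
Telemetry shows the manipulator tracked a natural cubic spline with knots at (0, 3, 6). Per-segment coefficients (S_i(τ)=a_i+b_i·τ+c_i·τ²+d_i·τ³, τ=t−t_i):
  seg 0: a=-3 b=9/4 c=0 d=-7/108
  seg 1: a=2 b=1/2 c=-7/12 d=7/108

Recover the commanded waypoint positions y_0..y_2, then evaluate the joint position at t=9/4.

y_0=-3 y_1=2 y_2=0
S(9/4) = 339/256

y_0 = S_0(0) = a_0 = -3
y_1 = S_1(0) = a_1 = 2
y_2 = S_1(3) = 0
t_q=9/4 is in segment 0 (τ=9/4); S_0(τ)=339/256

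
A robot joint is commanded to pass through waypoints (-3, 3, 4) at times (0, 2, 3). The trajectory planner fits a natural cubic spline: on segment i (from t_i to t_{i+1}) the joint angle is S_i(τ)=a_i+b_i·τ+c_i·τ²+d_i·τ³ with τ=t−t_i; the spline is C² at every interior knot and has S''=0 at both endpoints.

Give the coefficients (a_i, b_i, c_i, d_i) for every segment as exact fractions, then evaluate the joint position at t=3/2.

Δ: Δ0=3, Δ1=1
row 1: diag=6, rhs=-12; c'=1/6, d'=-2
back: M1=-2
M: M0=0, M1=-2, M2=0
seg 0: a=-3, c=M0/2=0, d=(M1−M0)/(6·2)=-1/6, b=Δ0−h0·(2M0+M1)/6=11/3
seg 1: a=3, c=M1/2=-1, d=(M2−M1)/(6·1)=1/3, b=Δ1−h1·(2M1+M2)/6=5/3
t_q=3/2 → seg 0, τ=3/2; S=-3+11/3·τ+0·τ²+-1/6·τ³=31/16

  seg 0: a=-3 b=11/3 c=0 d=-1/6
  seg 1: a=3 b=5/3 c=-1 d=1/3
S(3/2) = 31/16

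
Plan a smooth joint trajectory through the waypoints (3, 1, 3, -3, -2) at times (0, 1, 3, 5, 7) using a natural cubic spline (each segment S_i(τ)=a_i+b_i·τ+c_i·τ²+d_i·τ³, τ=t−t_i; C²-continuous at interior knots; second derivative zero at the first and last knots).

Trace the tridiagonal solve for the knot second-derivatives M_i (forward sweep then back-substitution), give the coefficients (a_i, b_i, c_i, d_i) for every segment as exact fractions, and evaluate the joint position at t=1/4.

Δ: Δ0=-2, Δ1=1, Δ2=-3, Δ3=1/2
row 1: diag=6, rhs=18; c'=1/3, d'=3
row 2: denom=8−2·1/3=22/3; d'=(-24−2·3)/(22/3)=-45/11
row 3: denom=8−2·3/11=82/11; d'=(21−2·-45/11)/(82/11)=321/82
back: M3=321/82
back: M2=-45/11−3/11·321/82=-423/82
back: M1=3−1/3·-423/82=387/82
M: M0=0, M1=387/82, M2=-423/82, M3=321/82, M4=0
seg 0: a=3, c=M0/2=0, d=(M1−M0)/(6·1)=129/164, b=Δ0−h0·(2M0+M1)/6=-457/164
seg 1: a=1, c=M1/2=387/164, d=(M2−M1)/(6·2)=-135/164, b=Δ1−h1·(2M1+M2)/6=-35/82
seg 2: a=3, c=M2/2=-423/164, d=(M3−M2)/(6·2)=31/41, b=Δ2−h2·(2M2+M3)/6=-71/82
seg 3: a=-3, c=M3/2=321/164, d=(M4−M3)/(6·2)=-107/328, b=Δ3−h3·(2M3+M4)/6=-173/82
t_q=1/4 → seg 0, τ=1/4; S=3+-457/164·τ+0·τ²+129/164·τ³=24305/10496

  seg 0: a=3 b=-457/164 c=0 d=129/164
  seg 1: a=1 b=-35/82 c=387/164 d=-135/164
  seg 2: a=3 b=-71/82 c=-423/164 d=31/41
  seg 3: a=-3 b=-173/82 c=321/164 d=-107/328
S(1/4) = 24305/10496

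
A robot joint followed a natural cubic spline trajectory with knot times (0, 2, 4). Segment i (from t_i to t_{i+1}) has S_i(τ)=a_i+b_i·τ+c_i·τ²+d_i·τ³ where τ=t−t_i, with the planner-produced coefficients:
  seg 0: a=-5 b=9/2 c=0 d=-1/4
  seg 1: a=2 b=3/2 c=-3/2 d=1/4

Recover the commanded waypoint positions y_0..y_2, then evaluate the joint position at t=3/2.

y_0 = S_0(0) = a_0 = -5
y_1 = S_1(0) = a_1 = 2
y_2 = S_1(2) = 1
t_q=3/2 is in segment 0 (τ=3/2); S_0(τ)=29/32

y_0=-5 y_1=2 y_2=1
S(3/2) = 29/32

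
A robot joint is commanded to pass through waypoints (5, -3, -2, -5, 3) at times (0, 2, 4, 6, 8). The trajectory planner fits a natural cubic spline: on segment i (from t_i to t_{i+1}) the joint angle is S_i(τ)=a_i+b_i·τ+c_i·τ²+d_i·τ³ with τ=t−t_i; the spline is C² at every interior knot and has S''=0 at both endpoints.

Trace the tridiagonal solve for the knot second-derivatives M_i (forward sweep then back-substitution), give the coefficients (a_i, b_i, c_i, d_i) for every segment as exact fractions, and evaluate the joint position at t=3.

  seg 0: a=5 b=-305/56 c=0 d=81/224
  seg 1: a=-3 b=-31/28 c=243/112 d=-153/224
  seg 2: a=-2 b=-5/8 c=-27/14 d=167/224
  seg 3: a=-5 b=17/28 c=285/112 d=-95/224
S(3) = -587/224

Δ: Δ0=-4, Δ1=1/2, Δ2=-3/2, Δ3=4
row 1: diag=8, rhs=27; c'=1/4, d'=27/8
row 2: denom=8−2·1/4=15/2; d'=(-12−2·27/8)/(15/2)=-5/2
row 3: denom=8−2·4/15=112/15; d'=(33−2·-5/2)/(112/15)=285/56
back: M3=285/56
back: M2=-5/2−4/15·285/56=-27/7
back: M1=27/8−1/4·-27/7=243/56
M: M0=0, M1=243/56, M2=-27/7, M3=285/56, M4=0
seg 0: a=5, c=M0/2=0, d=(M1−M0)/(6·2)=81/224, b=Δ0−h0·(2M0+M1)/6=-305/56
seg 1: a=-3, c=M1/2=243/112, d=(M2−M1)/(6·2)=-153/224, b=Δ1−h1·(2M1+M2)/6=-31/28
seg 2: a=-2, c=M2/2=-27/14, d=(M3−M2)/(6·2)=167/224, b=Δ2−h2·(2M2+M3)/6=-5/8
seg 3: a=-5, c=M3/2=285/112, d=(M4−M3)/(6·2)=-95/224, b=Δ3−h3·(2M3+M4)/6=17/28
t_q=3 → seg 1, τ=1; S=-3+-31/28·τ+243/112·τ²+-153/224·τ³=-587/224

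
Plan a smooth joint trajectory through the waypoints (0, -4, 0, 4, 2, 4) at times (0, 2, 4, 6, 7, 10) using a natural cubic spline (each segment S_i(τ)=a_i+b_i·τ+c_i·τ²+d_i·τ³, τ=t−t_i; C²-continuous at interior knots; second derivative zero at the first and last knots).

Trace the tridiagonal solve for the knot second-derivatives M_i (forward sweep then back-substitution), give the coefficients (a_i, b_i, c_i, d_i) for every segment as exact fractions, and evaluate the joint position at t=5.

Δ: Δ0=-2, Δ1=2, Δ2=2, Δ3=-2, Δ4=2/3
row 1: diag=8, rhs=24; c'=1/4, d'=3
row 2: denom=8−2·1/4=15/2; d'=(0−2·3)/(15/2)=-4/5
row 3: denom=6−2·4/15=82/15; d'=(-24−2·-4/5)/(82/15)=-168/41
row 4: denom=8−1·15/82=641/82; d'=(16−1·-168/41)/(641/82)=1648/641
back: M4=1648/641
back: M3=-168/41−15/82·1648/641=-2928/641
back: M2=-4/5−4/15·-2928/641=268/641
back: M1=3−1/4·268/641=1856/641
M: M0=0, M1=1856/641, M2=268/641, M3=-2928/641, M4=1648/641, M5=0
seg 0: a=0, c=M0/2=0, d=(M1−M0)/(6·2)=464/1923, b=Δ0−h0·(2M0+M1)/6=-5702/1923
seg 1: a=-4, c=M1/2=928/641, d=(M2−M1)/(6·2)=-397/1923, b=Δ1−h1·(2M1+M2)/6=-134/1923
seg 2: a=0, c=M2/2=134/641, d=(M3−M2)/(6·2)=-799/1923, b=Δ2−h2·(2M2+M3)/6=6238/1923
seg 3: a=4, c=M3/2=-1464/641, d=(M4−M3)/(6·1)=2288/1923, b=Δ3−h3·(2M3+M4)/6=-1742/1923
seg 4: a=2, c=M4/2=824/641, d=(M5−M4)/(6·3)=-824/5769, b=Δ4−h4·(2M4+M5)/6=-3662/1923
t_q=5 → seg 2, τ=1; S=0+6238/1923·τ+134/641·τ²+-799/1923·τ³=1947/641

  seg 0: a=0 b=-5702/1923 c=0 d=464/1923
  seg 1: a=-4 b=-134/1923 c=928/641 d=-397/1923
  seg 2: a=0 b=6238/1923 c=134/641 d=-799/1923
  seg 3: a=4 b=-1742/1923 c=-1464/641 d=2288/1923
  seg 4: a=2 b=-3662/1923 c=824/641 d=-824/5769
S(5) = 1947/641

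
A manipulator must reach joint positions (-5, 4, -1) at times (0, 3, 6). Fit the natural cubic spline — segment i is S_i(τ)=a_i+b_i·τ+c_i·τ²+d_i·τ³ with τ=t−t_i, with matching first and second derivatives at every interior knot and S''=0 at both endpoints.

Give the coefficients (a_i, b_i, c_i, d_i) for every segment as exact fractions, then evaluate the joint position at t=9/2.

Δ: Δ0=3, Δ1=-5/3
row 1: diag=12, rhs=-28; c'=1/4, d'=-7/3
back: M1=-7/3
M: M0=0, M1=-7/3, M2=0
seg 0: a=-5, c=M0/2=0, d=(M1−M0)/(6·3)=-7/54, b=Δ0−h0·(2M0+M1)/6=25/6
seg 1: a=4, c=M1/2=-7/6, d=(M2−M1)/(6·3)=7/54, b=Δ1−h1·(2M1+M2)/6=2/3
t_q=9/2 → seg 1, τ=3/2; S=4+2/3·τ+-7/6·τ²+7/54·τ³=45/16

  seg 0: a=-5 b=25/6 c=0 d=-7/54
  seg 1: a=4 b=2/3 c=-7/6 d=7/54
S(9/2) = 45/16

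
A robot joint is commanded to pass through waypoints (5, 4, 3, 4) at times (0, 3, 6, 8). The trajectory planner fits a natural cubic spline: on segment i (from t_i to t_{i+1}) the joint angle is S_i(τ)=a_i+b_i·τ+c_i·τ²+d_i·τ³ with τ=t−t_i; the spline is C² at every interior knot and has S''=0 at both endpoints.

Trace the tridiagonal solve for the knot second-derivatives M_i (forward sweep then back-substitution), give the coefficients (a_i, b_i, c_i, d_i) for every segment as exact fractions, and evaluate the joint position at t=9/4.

Δ: Δ0=-1/3, Δ1=-1/3, Δ2=1/2
row 1: diag=12, rhs=0; c'=1/4, d'=0
row 2: denom=10−3·1/4=37/4; d'=(5−3·0)/(37/4)=20/37
back: M2=20/37
back: M1=0−1/4·20/37=-5/37
M: M0=0, M1=-5/37, M2=20/37, M3=0
seg 0: a=5, c=M0/2=0, d=(M1−M0)/(6·3)=-5/666, b=Δ0−h0·(2M0+M1)/6=-59/222
seg 1: a=4, c=M1/2=-5/74, d=(M2−M1)/(6·3)=25/666, b=Δ1−h1·(2M1+M2)/6=-52/111
seg 2: a=3, c=M2/2=10/37, d=(M3−M2)/(6·2)=-5/111, b=Δ2−h2·(2M2+M3)/6=31/222
t_q=9/4 → seg 0, τ=9/4; S=5+-59/222·τ+0·τ²+-5/666·τ³=20443/4736

  seg 0: a=5 b=-59/222 c=0 d=-5/666
  seg 1: a=4 b=-52/111 c=-5/74 d=25/666
  seg 2: a=3 b=31/222 c=10/37 d=-5/111
S(9/4) = 20443/4736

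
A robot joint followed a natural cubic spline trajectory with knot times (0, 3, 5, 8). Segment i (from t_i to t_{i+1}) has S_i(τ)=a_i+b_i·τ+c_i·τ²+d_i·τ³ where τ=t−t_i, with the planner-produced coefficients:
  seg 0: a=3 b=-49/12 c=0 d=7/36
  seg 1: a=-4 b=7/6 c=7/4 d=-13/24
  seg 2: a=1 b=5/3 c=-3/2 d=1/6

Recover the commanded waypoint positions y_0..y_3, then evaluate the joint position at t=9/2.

y_0=3 y_1=-4 y_2=1 y_3=-3
S(9/2) = -9/64

y_0 = S_0(0) = a_0 = 3
y_1 = S_1(0) = a_1 = -4
y_2 = S_2(0) = a_2 = 1
y_3 = S_2(3) = -3
t_q=9/2 is in segment 1 (τ=3/2); S_1(τ)=-9/64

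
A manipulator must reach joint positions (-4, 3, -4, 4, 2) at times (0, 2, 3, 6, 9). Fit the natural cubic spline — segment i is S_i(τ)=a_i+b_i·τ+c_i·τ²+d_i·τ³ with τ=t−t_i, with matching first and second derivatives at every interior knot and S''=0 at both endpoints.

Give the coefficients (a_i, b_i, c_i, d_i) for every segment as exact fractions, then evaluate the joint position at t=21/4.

Δ: Δ0=7/2, Δ1=-7, Δ2=8/3, Δ3=-2/3
row 1: diag=6, rhs=-63; c'=1/6, d'=-21/2
row 2: denom=8−1·1/6=47/6; d'=(58−1·-21/2)/(47/6)=411/47
row 3: denom=12−3·18/47=510/47; d'=(-20−3·411/47)/(510/47)=-2173/510
back: M3=-2173/510
back: M2=411/47−18/47·-2173/510=882/85
back: M1=-21/2−1/6·882/85=-2079/170
M: M0=0, M1=-2079/170, M2=882/85, M3=-2173/510, M4=0
seg 0: a=-4, c=M0/2=0, d=(M1−M0)/(6·2)=-693/680, b=Δ0−h0·(2M0+M1)/6=644/85
seg 1: a=3, c=M1/2=-2079/340, d=(M2−M1)/(6·1)=1281/340, b=Δ1−h1·(2M1+M2)/6=-791/170
seg 2: a=-4, c=M2/2=441/85, d=(M3−M2)/(6·3)=-1493/1836, b=Δ2−h2·(2M2+M3)/6=-1897/340
seg 3: a=4, c=M3/2=-2173/1020, d=(M4−M3)/(6·3)=2173/9180, b=Δ3−h3·(2M3+M4)/6=611/170
t_q=21/4 → seg 2, τ=9/4; S=-4+-1897/340·τ+441/85·τ²+-1493/1836·τ³=9773/21760

  seg 0: a=-4 b=644/85 c=0 d=-693/680
  seg 1: a=3 b=-791/170 c=-2079/340 d=1281/340
  seg 2: a=-4 b=-1897/340 c=441/85 d=-1493/1836
  seg 3: a=4 b=611/170 c=-2173/1020 d=2173/9180
S(21/4) = 9773/21760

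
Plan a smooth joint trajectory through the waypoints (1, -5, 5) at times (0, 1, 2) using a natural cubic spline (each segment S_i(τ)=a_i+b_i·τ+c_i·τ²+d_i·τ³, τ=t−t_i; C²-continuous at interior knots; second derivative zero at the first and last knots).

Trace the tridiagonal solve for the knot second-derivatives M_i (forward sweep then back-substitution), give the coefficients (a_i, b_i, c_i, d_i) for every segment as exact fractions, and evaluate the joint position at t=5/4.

Δ: Δ0=-6, Δ1=10
row 1: diag=4, rhs=96; c'=1/4, d'=24
back: M1=24
M: M0=0, M1=24, M2=0
seg 0: a=1, c=M0/2=0, d=(M1−M0)/(6·1)=4, b=Δ0−h0·(2M0+M1)/6=-10
seg 1: a=-5, c=M1/2=12, d=(M2−M1)/(6·1)=-4, b=Δ1−h1·(2M1+M2)/6=2
t_q=5/4 → seg 1, τ=1/4; S=-5+2·τ+12·τ²+-4·τ³=-61/16

  seg 0: a=1 b=-10 c=0 d=4
  seg 1: a=-5 b=2 c=12 d=-4
S(5/4) = -61/16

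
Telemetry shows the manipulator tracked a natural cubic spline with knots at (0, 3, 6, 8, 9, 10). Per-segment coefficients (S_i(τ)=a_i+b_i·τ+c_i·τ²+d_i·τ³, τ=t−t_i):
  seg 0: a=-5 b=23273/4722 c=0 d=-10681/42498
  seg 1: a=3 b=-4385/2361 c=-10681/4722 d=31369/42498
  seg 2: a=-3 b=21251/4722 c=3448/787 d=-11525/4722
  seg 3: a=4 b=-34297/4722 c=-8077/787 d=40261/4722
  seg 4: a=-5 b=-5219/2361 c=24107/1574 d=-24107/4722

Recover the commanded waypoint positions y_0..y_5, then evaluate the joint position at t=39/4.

y_0=-5 y_1=3 y_2=-3 y_3=4 y_4=-5 y_5=3
S(39/4) = -19799/100736

y_0 = S_0(0) = a_0 = -5
y_1 = S_1(0) = a_1 = 3
y_2 = S_2(0) = a_2 = -3
y_3 = S_3(0) = a_3 = 4
y_4 = S_4(0) = a_4 = -5
y_5 = S_4(1) = 3
t_q=39/4 is in segment 4 (τ=3/4); S_4(τ)=-19799/100736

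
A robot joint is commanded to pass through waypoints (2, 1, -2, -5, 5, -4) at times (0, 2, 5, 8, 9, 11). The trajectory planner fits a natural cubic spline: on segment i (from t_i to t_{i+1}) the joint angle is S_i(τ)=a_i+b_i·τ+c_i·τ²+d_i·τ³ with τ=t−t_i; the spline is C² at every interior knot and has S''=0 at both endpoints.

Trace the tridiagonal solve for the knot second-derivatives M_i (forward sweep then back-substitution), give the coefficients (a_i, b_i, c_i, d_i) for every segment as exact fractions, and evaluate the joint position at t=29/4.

  seg 0: a=2 b=-2185/3118 c=0 d=313/6236
  seg 1: a=1 b=-307/3118 c=939/3118 d=-938/4677
  seg 2: a=-2 b=-11557/3118 c=-4689/3118 d=3751/4677
  seg 3: a=-5 b=27827/3118 c=17817/3118 d=-7232/1559
  seg 4: a=5 b=20069/3118 c=-25575/3118 d=8525/6236
S(29/4) = -879781/99776

Δ: Δ0=-1/2, Δ1=-1, Δ2=-1, Δ3=10, Δ4=-9/2
row 1: diag=10, rhs=-3; c'=3/10, d'=-3/10
row 2: denom=12−3·3/10=111/10; d'=(0−3·-3/10)/(111/10)=3/37
row 3: denom=8−3·10/37=266/37; d'=(66−3·3/37)/(266/37)=2433/266
row 4: denom=6−1·37/266=1559/266; d'=(-87−1·2433/266)/(1559/266)=-25575/1559
back: M4=-25575/1559
back: M3=2433/266−37/266·-25575/1559=17817/1559
back: M2=3/37−10/37·17817/1559=-4689/1559
back: M1=-3/10−3/10·-4689/1559=939/1559
M: M0=0, M1=939/1559, M2=-4689/1559, M3=17817/1559, M4=-25575/1559, M5=0
seg 0: a=2, c=M0/2=0, d=(M1−M0)/(6·2)=313/6236, b=Δ0−h0·(2M0+M1)/6=-2185/3118
seg 1: a=1, c=M1/2=939/3118, d=(M2−M1)/(6·3)=-938/4677, b=Δ1−h1·(2M1+M2)/6=-307/3118
seg 2: a=-2, c=M2/2=-4689/3118, d=(M3−M2)/(6·3)=3751/4677, b=Δ2−h2·(2M2+M3)/6=-11557/3118
seg 3: a=-5, c=M3/2=17817/3118, d=(M4−M3)/(6·1)=-7232/1559, b=Δ3−h3·(2M3+M4)/6=27827/3118
seg 4: a=5, c=M4/2=-25575/3118, d=(M5−M4)/(6·2)=8525/6236, b=Δ4−h4·(2M4+M5)/6=20069/3118
t_q=29/4 → seg 2, τ=9/4; S=-2+-11557/3118·τ+-4689/3118·τ²+3751/4677·τ³=-879781/99776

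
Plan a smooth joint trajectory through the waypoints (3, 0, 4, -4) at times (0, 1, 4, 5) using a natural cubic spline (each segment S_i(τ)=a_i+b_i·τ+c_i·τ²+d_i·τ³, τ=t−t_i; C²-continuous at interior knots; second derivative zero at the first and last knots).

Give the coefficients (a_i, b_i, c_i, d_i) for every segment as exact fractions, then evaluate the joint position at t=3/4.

Δ: Δ0=-3, Δ1=4/3, Δ2=-8
row 1: diag=8, rhs=26; c'=3/8, d'=13/4
row 2: denom=8−3·3/8=55/8; d'=(-56−3·13/4)/(55/8)=-526/55
back: M2=-526/55
back: M1=13/4−3/8·-526/55=376/55
M: M0=0, M1=376/55, M2=-526/55, M3=0
seg 0: a=3, c=M0/2=0, d=(M1−M0)/(6·1)=188/165, b=Δ0−h0·(2M0+M1)/6=-683/165
seg 1: a=0, c=M1/2=188/55, d=(M2−M1)/(6·3)=-41/45, b=Δ1−h1·(2M1+M2)/6=-119/165
seg 2: a=4, c=M2/2=-263/55, d=(M3−M2)/(6·1)=263/165, b=Δ2−h2·(2M2+M3)/6=-794/165
t_q=3/4 → seg 0, τ=3/4; S=3+-683/165·τ+0·τ²+188/165·τ³=331/880

  seg 0: a=3 b=-683/165 c=0 d=188/165
  seg 1: a=0 b=-119/165 c=188/55 d=-41/45
  seg 2: a=4 b=-794/165 c=-263/55 d=263/165
S(3/4) = 331/880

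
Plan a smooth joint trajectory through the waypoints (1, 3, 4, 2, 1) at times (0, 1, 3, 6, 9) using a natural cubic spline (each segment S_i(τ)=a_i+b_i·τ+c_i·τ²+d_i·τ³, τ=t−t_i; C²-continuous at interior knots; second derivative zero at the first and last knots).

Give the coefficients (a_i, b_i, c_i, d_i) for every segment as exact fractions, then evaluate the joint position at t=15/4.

  seg 0: a=1 b=915/412 c=0 d=-91/412
  seg 1: a=3 b=321/206 c=-273/412 d=55/824
  seg 2: a=4 b=-30/103 c=-27/103 d=127/2781
  seg 3: a=2 b=-65/103 c=46/309 d=-46/2781
S(15/4) = 24083/6592

Δ: Δ0=2, Δ1=1/2, Δ2=-2/3, Δ3=-1/3
row 1: diag=6, rhs=-9; c'=1/3, d'=-3/2
row 2: denom=10−2·1/3=28/3; d'=(-7−2·-3/2)/(28/3)=-3/7
row 3: denom=12−3·9/28=309/28; d'=(2−3·-3/7)/(309/28)=92/309
back: M3=92/309
back: M2=-3/7−9/28·92/309=-54/103
back: M1=-3/2−1/3·-54/103=-273/206
M: M0=0, M1=-273/206, M2=-54/103, M3=92/309, M4=0
seg 0: a=1, c=M0/2=0, d=(M1−M0)/(6·1)=-91/412, b=Δ0−h0·(2M0+M1)/6=915/412
seg 1: a=3, c=M1/2=-273/412, d=(M2−M1)/(6·2)=55/824, b=Δ1−h1·(2M1+M2)/6=321/206
seg 2: a=4, c=M2/2=-27/103, d=(M3−M2)/(6·3)=127/2781, b=Δ2−h2·(2M2+M3)/6=-30/103
seg 3: a=2, c=M3/2=46/309, d=(M4−M3)/(6·3)=-46/2781, b=Δ3−h3·(2M3+M4)/6=-65/103
t_q=15/4 → seg 2, τ=3/4; S=4+-30/103·τ+-27/103·τ²+127/2781·τ³=24083/6592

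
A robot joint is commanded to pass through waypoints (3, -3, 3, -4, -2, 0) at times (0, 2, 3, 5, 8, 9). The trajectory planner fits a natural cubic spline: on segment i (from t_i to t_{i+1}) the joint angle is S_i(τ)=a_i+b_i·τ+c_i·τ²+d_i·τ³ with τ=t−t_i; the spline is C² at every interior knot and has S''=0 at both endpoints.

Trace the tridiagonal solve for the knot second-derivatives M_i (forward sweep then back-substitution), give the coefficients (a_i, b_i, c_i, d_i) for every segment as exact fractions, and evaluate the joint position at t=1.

  seg 0: a=3 b=-46312/6879 c=0 d=25675/27516
  seg 1: a=-3 b=30713/6879 c=25675/4586 d=-55903/13758
  seg 2: a=3 b=47767/13758 c=-15114/2293 d=10681/6879
  seg 3: a=-4 b=-58625/13758 c=6248/2293 d=-4963/13758
  seg 4: a=-2 b=16151/6879 c=-2393/4586 d=2393/13758
S(1) = -25675/9172

Δ: Δ0=-3, Δ1=6, Δ2=-7/2, Δ3=2/3, Δ4=2
row 1: diag=6, rhs=54; c'=1/6, d'=9
row 2: denom=6−1·1/6=35/6; d'=(-57−1·9)/(35/6)=-396/35
row 3: denom=10−2·12/35=326/35; d'=(25−2·-396/35)/(326/35)=1667/326
row 4: denom=8−3·105/326=2293/326; d'=(8−3·1667/326)/(2293/326)=-2393/2293
back: M4=-2393/2293
back: M3=1667/326−105/326·-2393/2293=12496/2293
back: M2=-396/35−12/35·12496/2293=-30228/2293
back: M1=9−1/6·-30228/2293=25675/2293
M: M0=0, M1=25675/2293, M2=-30228/2293, M3=12496/2293, M4=-2393/2293, M5=0
seg 0: a=3, c=M0/2=0, d=(M1−M0)/(6·2)=25675/27516, b=Δ0−h0·(2M0+M1)/6=-46312/6879
seg 1: a=-3, c=M1/2=25675/4586, d=(M2−M1)/(6·1)=-55903/13758, b=Δ1−h1·(2M1+M2)/6=30713/6879
seg 2: a=3, c=M2/2=-15114/2293, d=(M3−M2)/(6·2)=10681/6879, b=Δ2−h2·(2M2+M3)/6=47767/13758
seg 3: a=-4, c=M3/2=6248/2293, d=(M4−M3)/(6·3)=-4963/13758, b=Δ3−h3·(2M3+M4)/6=-58625/13758
seg 4: a=-2, c=M4/2=-2393/4586, d=(M5−M4)/(6·1)=2393/13758, b=Δ4−h4·(2M4+M5)/6=16151/6879
t_q=1 → seg 0, τ=1; S=3+-46312/6879·τ+0·τ²+25675/27516·τ³=-25675/9172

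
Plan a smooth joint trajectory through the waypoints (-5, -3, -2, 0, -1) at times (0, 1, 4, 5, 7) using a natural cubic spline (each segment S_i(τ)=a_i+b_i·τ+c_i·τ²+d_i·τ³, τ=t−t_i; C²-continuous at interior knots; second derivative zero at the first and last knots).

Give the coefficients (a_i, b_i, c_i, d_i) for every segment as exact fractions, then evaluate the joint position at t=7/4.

  seg 0: a=-5 b=4559/1932 c=0 d=-695/1932
  seg 1: a=-3 b=1237/966 c=-695/644 d=1475/5796
  seg 2: a=-2 b=3239/1932 c=195/161 d=-245/276
  seg 3: a=0 b=1387/966 c=-935/644 d=935/3864
S(7/4) = -104659/41216

Δ: Δ0=2, Δ1=1/3, Δ2=2, Δ3=-1/2
row 1: diag=8, rhs=-10; c'=3/8, d'=-5/4
row 2: denom=8−3·3/8=55/8; d'=(10−3·-5/4)/(55/8)=2
row 3: denom=6−1·8/55=322/55; d'=(-15−1·2)/(322/55)=-935/322
back: M3=-935/322
back: M2=2−8/55·-935/322=390/161
back: M1=-5/4−3/8·390/161=-695/322
M: M0=0, M1=-695/322, M2=390/161, M3=-935/322, M4=0
seg 0: a=-5, c=M0/2=0, d=(M1−M0)/(6·1)=-695/1932, b=Δ0−h0·(2M0+M1)/6=4559/1932
seg 1: a=-3, c=M1/2=-695/644, d=(M2−M1)/(6·3)=1475/5796, b=Δ1−h1·(2M1+M2)/6=1237/966
seg 2: a=-2, c=M2/2=195/161, d=(M3−M2)/(6·1)=-245/276, b=Δ2−h2·(2M2+M3)/6=3239/1932
seg 3: a=0, c=M3/2=-935/644, d=(M4−M3)/(6·2)=935/3864, b=Δ3−h3·(2M3+M4)/6=1387/966
t_q=7/4 → seg 1, τ=3/4; S=-3+1237/966·τ+-695/644·τ²+1475/5796·τ³=-104659/41216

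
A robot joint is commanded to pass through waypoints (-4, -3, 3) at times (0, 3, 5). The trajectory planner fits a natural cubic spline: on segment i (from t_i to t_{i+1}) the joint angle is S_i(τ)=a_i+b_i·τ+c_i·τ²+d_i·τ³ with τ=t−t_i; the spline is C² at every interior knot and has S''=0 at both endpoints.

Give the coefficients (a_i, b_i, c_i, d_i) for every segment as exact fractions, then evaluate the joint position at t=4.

Δ: Δ0=1/3, Δ1=3
row 1: diag=10, rhs=16; c'=1/5, d'=8/5
back: M1=8/5
M: M0=0, M1=8/5, M2=0
seg 0: a=-4, c=M0/2=0, d=(M1−M0)/(6·3)=4/45, b=Δ0−h0·(2M0+M1)/6=-7/15
seg 1: a=-3, c=M1/2=4/5, d=(M2−M1)/(6·2)=-2/15, b=Δ1−h1·(2M1+M2)/6=29/15
t_q=4 → seg 1, τ=1; S=-3+29/15·τ+4/5·τ²+-2/15·τ³=-2/5

  seg 0: a=-4 b=-7/15 c=0 d=4/45
  seg 1: a=-3 b=29/15 c=4/5 d=-2/15
S(4) = -2/5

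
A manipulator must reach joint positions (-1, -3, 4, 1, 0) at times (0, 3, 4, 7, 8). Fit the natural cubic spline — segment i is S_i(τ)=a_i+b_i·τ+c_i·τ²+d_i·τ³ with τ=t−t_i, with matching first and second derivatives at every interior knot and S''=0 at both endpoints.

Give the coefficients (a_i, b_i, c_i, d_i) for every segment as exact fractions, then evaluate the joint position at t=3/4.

  seg 0: a=-1 b=-1745/432 c=0 d=1457/3888
  seg 1: a=-3 b=1313/216 c=1457/432 d=-353/144
  seg 2: a=4 b=2363/432 c=-215/54 d=2365/3888
  seg 3: a=1 b=-431/216 c=215/144 d=-215/432
S(3/4) = -11893/3072

Δ: Δ0=-2/3, Δ1=7, Δ2=-1, Δ3=-1
row 1: diag=8, rhs=46; c'=1/8, d'=23/4
row 2: denom=8−1·1/8=63/8; d'=(-48−1·23/4)/(63/8)=-430/63
row 3: denom=8−3·8/21=48/7; d'=(0−3·-430/63)/(48/7)=215/72
back: M3=215/72
back: M2=-430/63−8/21·215/72=-215/27
back: M1=23/4−1/8·-215/27=1457/216
M: M0=0, M1=1457/216, M2=-215/27, M3=215/72, M4=0
seg 0: a=-1, c=M0/2=0, d=(M1−M0)/(6·3)=1457/3888, b=Δ0−h0·(2M0+M1)/6=-1745/432
seg 1: a=-3, c=M1/2=1457/432, d=(M2−M1)/(6·1)=-353/144, b=Δ1−h1·(2M1+M2)/6=1313/216
seg 2: a=4, c=M2/2=-215/54, d=(M3−M2)/(6·3)=2365/3888, b=Δ2−h2·(2M2+M3)/6=2363/432
seg 3: a=1, c=M3/2=215/144, d=(M4−M3)/(6·1)=-215/432, b=Δ3−h3·(2M3+M4)/6=-431/216
t_q=3/4 → seg 0, τ=3/4; S=-1+-1745/432·τ+0·τ²+1457/3888·τ³=-11893/3072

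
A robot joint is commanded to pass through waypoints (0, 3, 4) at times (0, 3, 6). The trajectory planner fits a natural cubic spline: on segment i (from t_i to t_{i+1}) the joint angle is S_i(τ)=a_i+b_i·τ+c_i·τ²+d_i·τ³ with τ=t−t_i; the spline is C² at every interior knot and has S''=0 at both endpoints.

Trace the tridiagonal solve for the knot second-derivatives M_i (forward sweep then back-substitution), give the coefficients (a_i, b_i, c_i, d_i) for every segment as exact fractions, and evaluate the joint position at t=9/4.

Δ: Δ0=1, Δ1=1/3
row 1: diag=12, rhs=-4; c'=1/4, d'=-1/3
back: M1=-1/3
M: M0=0, M1=-1/3, M2=0
seg 0: a=0, c=M0/2=0, d=(M1−M0)/(6·3)=-1/54, b=Δ0−h0·(2M0+M1)/6=7/6
seg 1: a=3, c=M1/2=-1/6, d=(M2−M1)/(6·3)=1/54, b=Δ1−h1·(2M1+M2)/6=2/3
t_q=9/4 → seg 0, τ=9/4; S=0+7/6·τ+0·τ²+-1/54·τ³=309/128

  seg 0: a=0 b=7/6 c=0 d=-1/54
  seg 1: a=3 b=2/3 c=-1/6 d=1/54
S(9/4) = 309/128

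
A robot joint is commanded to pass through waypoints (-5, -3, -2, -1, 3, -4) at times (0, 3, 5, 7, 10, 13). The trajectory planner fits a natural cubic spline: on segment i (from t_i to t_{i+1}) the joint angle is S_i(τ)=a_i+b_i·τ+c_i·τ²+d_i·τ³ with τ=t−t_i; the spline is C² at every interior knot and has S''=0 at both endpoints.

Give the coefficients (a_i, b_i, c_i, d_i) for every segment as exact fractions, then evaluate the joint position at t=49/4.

Δ: Δ0=2/3, Δ1=1/2, Δ2=1/2, Δ3=4/3, Δ4=-7/3
row 1: diag=10, rhs=-1; c'=1/5, d'=-1/10
row 2: denom=8−2·1/5=38/5; d'=(0−2·-1/10)/(38/5)=1/38
row 3: denom=10−2·5/19=180/19; d'=(5−2·1/38)/(180/19)=47/90
row 4: denom=12−3·19/60=221/20; d'=(-22−3·47/90)/(221/20)=-1414/663
back: M4=-1414/663
back: M3=47/90−19/60·-1414/663=794/663
back: M2=1/38−5/19·794/663=-383/1326
back: M1=-1/10−1/5·-383/1326=-28/663
M: M0=0, M1=-28/663, M2=-383/1326, M3=794/663, M4=-1414/663, M5=0
seg 0: a=-5, c=M0/2=0, d=(M1−M0)/(6·3)=-14/5967, b=Δ0−h0·(2M0+M1)/6=152/221
seg 1: a=-3, c=M1/2=-14/663, d=(M2−M1)/(6·2)=-109/5304, b=Δ1−h1·(2M1+M2)/6=138/221
seg 2: a=-2, c=M2/2=-383/2652, d=(M3−M2)/(6·2)=219/1768, b=Δ2−h2·(2M2+M3)/6=389/1326
seg 3: a=-1, c=M3/2=397/663, d=(M4−M3)/(6·3)=-368/1989, b=Δ3−h3·(2M3+M4)/6=797/663
seg 4: a=3, c=M4/2=-707/663, d=(M5−M4)/(6·3)=707/5967, b=Δ4−h4·(2M4+M5)/6=-133/663
t_q=49/4 → seg 4, τ=9/4; S=3+-133/663·τ+-707/663·τ²+707/5967·τ³=-21219/14144

  seg 0: a=-5 b=152/221 c=0 d=-14/5967
  seg 1: a=-3 b=138/221 c=-14/663 d=-109/5304
  seg 2: a=-2 b=389/1326 c=-383/2652 d=219/1768
  seg 3: a=-1 b=797/663 c=397/663 d=-368/1989
  seg 4: a=3 b=-133/663 c=-707/663 d=707/5967
S(49/4) = -21219/14144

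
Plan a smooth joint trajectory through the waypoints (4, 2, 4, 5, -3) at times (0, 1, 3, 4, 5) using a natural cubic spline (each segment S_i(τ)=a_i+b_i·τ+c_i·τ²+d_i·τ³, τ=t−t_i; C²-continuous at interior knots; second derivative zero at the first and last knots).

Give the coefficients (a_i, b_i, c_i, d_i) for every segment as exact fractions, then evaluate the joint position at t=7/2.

  seg 0: a=4 b=-295/122 c=0 d=51/122
  seg 1: a=2 b=-71/61 c=153/122 d=-21/244
  seg 2: a=4 b=172/61 c=45/61 d=-156/61
  seg 3: a=5 b=-206/61 c=-423/61 d=141/61
S(7/2) = 1287/244

Δ: Δ0=-2, Δ1=1, Δ2=1, Δ3=-8
row 1: diag=6, rhs=18; c'=1/3, d'=3
row 2: denom=6−2·1/3=16/3; d'=(0−2·3)/(16/3)=-9/8
row 3: denom=4−1·3/16=61/16; d'=(-54−1·-9/8)/(61/16)=-846/61
back: M3=-846/61
back: M2=-9/8−3/16·-846/61=90/61
back: M1=3−1/3·90/61=153/61
M: M0=0, M1=153/61, M2=90/61, M3=-846/61, M4=0
seg 0: a=4, c=M0/2=0, d=(M1−M0)/(6·1)=51/122, b=Δ0−h0·(2M0+M1)/6=-295/122
seg 1: a=2, c=M1/2=153/122, d=(M2−M1)/(6·2)=-21/244, b=Δ1−h1·(2M1+M2)/6=-71/61
seg 2: a=4, c=M2/2=45/61, d=(M3−M2)/(6·1)=-156/61, b=Δ2−h2·(2M2+M3)/6=172/61
seg 3: a=5, c=M3/2=-423/61, d=(M4−M3)/(6·1)=141/61, b=Δ3−h3·(2M3+M4)/6=-206/61
t_q=7/2 → seg 2, τ=1/2; S=4+172/61·τ+45/61·τ²+-156/61·τ³=1287/244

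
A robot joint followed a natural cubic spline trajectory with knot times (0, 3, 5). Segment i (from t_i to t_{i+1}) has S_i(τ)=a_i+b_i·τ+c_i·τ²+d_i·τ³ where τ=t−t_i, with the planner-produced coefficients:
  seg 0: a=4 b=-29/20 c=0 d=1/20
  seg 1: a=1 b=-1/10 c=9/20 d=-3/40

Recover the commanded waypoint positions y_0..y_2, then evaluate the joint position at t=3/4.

y_0=4 y_1=1 y_2=2
S(3/4) = 751/256

y_0 = S_0(0) = a_0 = 4
y_1 = S_1(0) = a_1 = 1
y_2 = S_1(2) = 2
t_q=3/4 is in segment 0 (τ=3/4); S_0(τ)=751/256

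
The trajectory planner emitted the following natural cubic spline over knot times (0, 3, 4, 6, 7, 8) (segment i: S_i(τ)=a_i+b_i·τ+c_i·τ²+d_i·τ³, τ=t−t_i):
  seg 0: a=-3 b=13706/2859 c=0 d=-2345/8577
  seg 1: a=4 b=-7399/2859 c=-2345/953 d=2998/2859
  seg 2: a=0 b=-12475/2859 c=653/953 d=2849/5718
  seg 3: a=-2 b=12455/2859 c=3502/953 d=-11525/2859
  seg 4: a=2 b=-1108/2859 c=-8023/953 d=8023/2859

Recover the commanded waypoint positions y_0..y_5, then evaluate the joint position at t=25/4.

y_0=-3 y_1=4 y_2=0 y_3=-2 y_4=2 y_5=-4
S(25/4) = -45391/60992

y_0 = S_0(0) = a_0 = -3
y_1 = S_1(0) = a_1 = 4
y_2 = S_2(0) = a_2 = 0
y_3 = S_3(0) = a_3 = -2
y_4 = S_4(0) = a_4 = 2
y_5 = S_4(1) = -4
t_q=25/4 is in segment 3 (τ=1/4); S_3(τ)=-45391/60992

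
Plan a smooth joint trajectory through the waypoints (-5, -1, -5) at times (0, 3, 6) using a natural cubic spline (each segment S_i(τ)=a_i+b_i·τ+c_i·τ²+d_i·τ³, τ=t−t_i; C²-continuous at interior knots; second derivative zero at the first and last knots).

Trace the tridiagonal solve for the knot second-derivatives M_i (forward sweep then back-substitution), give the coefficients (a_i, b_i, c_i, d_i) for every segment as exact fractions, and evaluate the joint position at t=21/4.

Δ: Δ0=4/3, Δ1=-4/3
row 1: diag=12, rhs=-16; c'=1/4, d'=-4/3
back: M1=-4/3
M: M0=0, M1=-4/3, M2=0
seg 0: a=-5, c=M0/2=0, d=(M1−M0)/(6·3)=-2/27, b=Δ0−h0·(2M0+M1)/6=2
seg 1: a=-1, c=M1/2=-2/3, d=(M2−M1)/(6·3)=2/27, b=Δ1−h1·(2M1+M2)/6=0
t_q=21/4 → seg 1, τ=9/4; S=-1+0·τ+-2/3·τ²+2/27·τ³=-113/32

  seg 0: a=-5 b=2 c=0 d=-2/27
  seg 1: a=-1 b=0 c=-2/3 d=2/27
S(21/4) = -113/32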